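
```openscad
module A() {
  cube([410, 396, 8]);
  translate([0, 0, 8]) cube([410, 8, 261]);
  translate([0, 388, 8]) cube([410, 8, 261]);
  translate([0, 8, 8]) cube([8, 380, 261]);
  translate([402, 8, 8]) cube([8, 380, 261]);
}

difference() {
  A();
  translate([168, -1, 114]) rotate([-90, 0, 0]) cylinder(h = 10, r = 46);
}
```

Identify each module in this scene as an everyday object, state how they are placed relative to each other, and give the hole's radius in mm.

The subtracted cylinder has r = 46 mm.

A is an open box. The open box has a circular hole through its front wall. The hole's radius is 46 mm.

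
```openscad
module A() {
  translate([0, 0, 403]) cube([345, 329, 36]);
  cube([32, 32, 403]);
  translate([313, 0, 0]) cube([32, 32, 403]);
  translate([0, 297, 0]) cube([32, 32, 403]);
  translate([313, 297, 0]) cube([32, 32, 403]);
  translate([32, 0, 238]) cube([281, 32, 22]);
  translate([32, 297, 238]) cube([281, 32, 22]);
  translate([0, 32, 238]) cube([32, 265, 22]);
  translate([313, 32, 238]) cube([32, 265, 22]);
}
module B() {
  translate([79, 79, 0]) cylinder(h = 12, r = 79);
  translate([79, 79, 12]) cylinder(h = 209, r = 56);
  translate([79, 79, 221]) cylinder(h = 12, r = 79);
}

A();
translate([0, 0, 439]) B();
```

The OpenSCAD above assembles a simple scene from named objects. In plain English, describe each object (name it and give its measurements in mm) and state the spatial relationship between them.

A is a four-legged stool. The seat is 345×329 mm, 36 mm thick, top at z = 439 mm. It stands on four square legs, each 32×32 mm in cross-section, from z = 0 to the seat underside, each flush with a corner of the seat. Four stretchers, 32 mm wide and 22 mm tall, connect adjacent legs with their undersides at z = 238 mm, each running between the inner faces of the legs it joins and aligned with the legs' outer faces on the other axis.

B is a spool: two coaxial disc flanges of radius 79 mm and thickness 12 mm, joined by a core cylinder of radius 56 mm and height 209 mm. The lower flange rests on z = 0 and the three cylinders share a vertical axis.

The spool is on top of the stool.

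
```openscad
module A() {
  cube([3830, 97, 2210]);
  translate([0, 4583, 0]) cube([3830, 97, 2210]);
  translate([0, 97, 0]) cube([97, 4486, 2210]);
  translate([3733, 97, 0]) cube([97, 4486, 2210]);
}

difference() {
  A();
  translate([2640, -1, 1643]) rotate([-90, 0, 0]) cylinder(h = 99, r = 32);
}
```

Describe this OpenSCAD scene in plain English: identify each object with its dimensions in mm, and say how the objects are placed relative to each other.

A is a box-shaped house frame (walls only): outside footprint 3830×4680 mm, wall height 2210 mm, wall thickness 97 mm. The two y-facing walls run the full x-width; the two x-facing walls fit between the inner faces of the y-facing walls.

The house frame has a circular hole of radius 32 mm through its front wall, centred at (x = 2640, z = 1643).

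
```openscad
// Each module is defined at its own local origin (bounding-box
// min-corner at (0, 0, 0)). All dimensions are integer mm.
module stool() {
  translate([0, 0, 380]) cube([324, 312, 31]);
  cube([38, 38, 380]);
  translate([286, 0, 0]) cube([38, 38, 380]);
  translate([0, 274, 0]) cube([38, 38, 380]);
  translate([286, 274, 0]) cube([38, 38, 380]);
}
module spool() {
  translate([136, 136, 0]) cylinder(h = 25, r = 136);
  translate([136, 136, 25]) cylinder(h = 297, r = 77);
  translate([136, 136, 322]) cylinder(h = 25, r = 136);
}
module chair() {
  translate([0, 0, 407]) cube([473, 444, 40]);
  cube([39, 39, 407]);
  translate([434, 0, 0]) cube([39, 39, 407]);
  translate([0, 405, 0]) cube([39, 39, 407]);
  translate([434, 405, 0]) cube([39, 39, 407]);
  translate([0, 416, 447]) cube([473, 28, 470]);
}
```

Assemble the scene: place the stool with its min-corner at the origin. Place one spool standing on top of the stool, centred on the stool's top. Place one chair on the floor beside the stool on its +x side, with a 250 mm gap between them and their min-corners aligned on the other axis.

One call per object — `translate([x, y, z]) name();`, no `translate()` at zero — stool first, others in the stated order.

stool();
translate([26, 20, 411]) spool();
translate([574, 0, 0]) chair();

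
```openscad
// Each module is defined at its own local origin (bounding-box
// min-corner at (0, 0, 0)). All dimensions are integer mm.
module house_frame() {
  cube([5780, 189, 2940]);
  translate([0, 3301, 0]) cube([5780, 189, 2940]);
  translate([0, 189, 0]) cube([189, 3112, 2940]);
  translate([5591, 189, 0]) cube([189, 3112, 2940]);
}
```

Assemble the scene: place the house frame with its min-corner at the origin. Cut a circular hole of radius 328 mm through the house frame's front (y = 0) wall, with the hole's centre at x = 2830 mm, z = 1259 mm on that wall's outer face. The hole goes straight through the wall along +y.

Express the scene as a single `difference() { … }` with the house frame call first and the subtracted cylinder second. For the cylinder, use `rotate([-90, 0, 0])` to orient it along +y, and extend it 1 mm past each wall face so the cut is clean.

difference() {
  house_frame();
  translate([2830, -1, 1259]) rotate([-90, 0, 0]) cylinder(h = 191, r = 328);
}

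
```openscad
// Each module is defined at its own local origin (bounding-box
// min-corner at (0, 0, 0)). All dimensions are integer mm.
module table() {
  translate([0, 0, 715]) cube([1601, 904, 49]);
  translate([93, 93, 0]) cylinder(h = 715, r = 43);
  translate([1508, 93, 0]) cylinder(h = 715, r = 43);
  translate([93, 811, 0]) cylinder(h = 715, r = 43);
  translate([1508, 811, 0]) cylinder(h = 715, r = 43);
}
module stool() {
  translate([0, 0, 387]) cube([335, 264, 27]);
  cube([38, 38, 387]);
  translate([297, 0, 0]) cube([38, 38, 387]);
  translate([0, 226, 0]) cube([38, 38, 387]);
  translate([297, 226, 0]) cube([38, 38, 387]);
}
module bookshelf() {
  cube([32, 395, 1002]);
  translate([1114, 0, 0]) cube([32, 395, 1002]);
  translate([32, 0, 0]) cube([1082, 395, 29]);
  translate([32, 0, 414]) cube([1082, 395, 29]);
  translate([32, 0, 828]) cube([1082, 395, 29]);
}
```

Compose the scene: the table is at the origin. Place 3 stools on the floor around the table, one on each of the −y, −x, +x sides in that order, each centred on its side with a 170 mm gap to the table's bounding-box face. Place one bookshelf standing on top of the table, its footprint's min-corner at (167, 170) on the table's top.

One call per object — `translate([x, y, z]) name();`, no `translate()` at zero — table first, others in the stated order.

table();
translate([633, -434, 0]) stool();
translate([-505, 320, 0]) stool();
translate([1771, 320, 0]) stool();
translate([167, 170, 764]) bookshelf();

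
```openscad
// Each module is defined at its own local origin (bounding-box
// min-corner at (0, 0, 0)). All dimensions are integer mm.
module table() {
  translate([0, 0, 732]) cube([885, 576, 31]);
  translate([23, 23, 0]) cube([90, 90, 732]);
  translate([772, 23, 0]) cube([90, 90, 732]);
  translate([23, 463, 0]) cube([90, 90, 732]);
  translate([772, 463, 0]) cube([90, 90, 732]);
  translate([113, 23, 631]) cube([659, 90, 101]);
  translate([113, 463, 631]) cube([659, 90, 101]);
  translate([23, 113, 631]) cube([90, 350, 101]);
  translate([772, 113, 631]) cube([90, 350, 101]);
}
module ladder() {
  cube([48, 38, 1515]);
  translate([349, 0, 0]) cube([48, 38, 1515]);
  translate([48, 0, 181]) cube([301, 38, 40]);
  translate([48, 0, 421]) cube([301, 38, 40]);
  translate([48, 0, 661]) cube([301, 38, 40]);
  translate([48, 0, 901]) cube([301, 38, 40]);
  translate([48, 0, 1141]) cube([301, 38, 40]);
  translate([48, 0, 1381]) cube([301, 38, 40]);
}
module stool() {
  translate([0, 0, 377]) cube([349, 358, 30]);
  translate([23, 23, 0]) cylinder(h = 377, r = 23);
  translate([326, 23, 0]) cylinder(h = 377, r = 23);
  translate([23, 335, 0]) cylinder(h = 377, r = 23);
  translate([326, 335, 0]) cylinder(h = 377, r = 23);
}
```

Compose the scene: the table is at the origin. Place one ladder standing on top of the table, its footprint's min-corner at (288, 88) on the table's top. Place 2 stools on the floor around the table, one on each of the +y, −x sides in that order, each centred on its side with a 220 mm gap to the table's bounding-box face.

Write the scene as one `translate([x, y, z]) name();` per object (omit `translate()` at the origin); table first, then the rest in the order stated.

table();
translate([288, 88, 763]) ladder();
translate([268, 796, 0]) stool();
translate([-569, 109, 0]) stool();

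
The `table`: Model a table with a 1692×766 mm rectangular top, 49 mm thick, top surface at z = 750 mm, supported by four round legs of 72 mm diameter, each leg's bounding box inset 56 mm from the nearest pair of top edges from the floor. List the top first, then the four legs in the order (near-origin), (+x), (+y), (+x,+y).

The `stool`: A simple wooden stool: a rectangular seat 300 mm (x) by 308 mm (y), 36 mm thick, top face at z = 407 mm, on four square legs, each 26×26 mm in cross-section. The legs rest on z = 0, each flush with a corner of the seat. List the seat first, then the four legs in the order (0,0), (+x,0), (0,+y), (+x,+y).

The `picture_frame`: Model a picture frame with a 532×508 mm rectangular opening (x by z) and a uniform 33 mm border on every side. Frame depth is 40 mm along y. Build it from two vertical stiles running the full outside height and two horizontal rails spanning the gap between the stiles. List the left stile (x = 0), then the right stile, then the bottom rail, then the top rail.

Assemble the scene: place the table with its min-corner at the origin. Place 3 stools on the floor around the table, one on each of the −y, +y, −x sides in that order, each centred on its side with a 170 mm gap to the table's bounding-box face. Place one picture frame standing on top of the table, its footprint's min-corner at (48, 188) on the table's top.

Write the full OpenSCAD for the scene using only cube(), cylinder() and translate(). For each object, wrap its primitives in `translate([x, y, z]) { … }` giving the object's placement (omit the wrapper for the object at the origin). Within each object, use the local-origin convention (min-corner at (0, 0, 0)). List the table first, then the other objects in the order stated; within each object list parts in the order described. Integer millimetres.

translate([0, 0, 701]) cube([1692, 766, 49]);
translate([92, 92, 0]) cylinder(h = 701, r = 36);
translate([1600, 92, 0]) cylinder(h = 701, r = 36);
translate([92, 674, 0]) cylinder(h = 701, r = 36);
translate([1600, 674, 0]) cylinder(h = 701, r = 36);
translate([696, -478, 0]) {
  translate([0, 0, 371]) cube([300, 308, 36]);
  cube([26, 26, 371]);
  translate([274, 0, 0]) cube([26, 26, 371]);
  translate([0, 282, 0]) cube([26, 26, 371]);
  translate([274, 282, 0]) cube([26, 26, 371]);
}
translate([696, 936, 0]) {
  translate([0, 0, 371]) cube([300, 308, 36]);
  cube([26, 26, 371]);
  translate([274, 0, 0]) cube([26, 26, 371]);
  translate([0, 282, 0]) cube([26, 26, 371]);
  translate([274, 282, 0]) cube([26, 26, 371]);
}
translate([-470, 229, 0]) {
  translate([0, 0, 371]) cube([300, 308, 36]);
  cube([26, 26, 371]);
  translate([274, 0, 0]) cube([26, 26, 371]);
  translate([0, 282, 0]) cube([26, 26, 371]);
  translate([274, 282, 0]) cube([26, 26, 371]);
}
translate([48, 188, 750]) {
  cube([33, 40, 574]);
  translate([565, 0, 0]) cube([33, 40, 574]);
  translate([33, 0, 0]) cube([532, 40, 33]);
  translate([33, 0, 541]) cube([532, 40, 33]);
}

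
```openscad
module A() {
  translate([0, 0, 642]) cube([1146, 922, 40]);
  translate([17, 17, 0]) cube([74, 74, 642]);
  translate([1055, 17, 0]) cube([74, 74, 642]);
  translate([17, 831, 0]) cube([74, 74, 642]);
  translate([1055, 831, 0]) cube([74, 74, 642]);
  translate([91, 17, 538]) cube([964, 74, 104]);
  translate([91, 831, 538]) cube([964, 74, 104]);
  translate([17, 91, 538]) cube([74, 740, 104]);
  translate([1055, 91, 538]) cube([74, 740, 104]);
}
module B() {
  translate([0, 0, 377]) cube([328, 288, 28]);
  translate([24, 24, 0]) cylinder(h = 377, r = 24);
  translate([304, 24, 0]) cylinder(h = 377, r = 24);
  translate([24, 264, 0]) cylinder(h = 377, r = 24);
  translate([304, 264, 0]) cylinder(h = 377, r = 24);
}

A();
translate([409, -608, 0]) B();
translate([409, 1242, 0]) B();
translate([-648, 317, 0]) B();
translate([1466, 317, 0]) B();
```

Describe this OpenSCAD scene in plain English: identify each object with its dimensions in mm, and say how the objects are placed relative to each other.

A is a rectangular dining table. The top is 1146×922×40 mm with its upper surface at z = 682 mm. It stands on four 74×74 mm square legs, each inset 17 mm from the nearest pair of top edges, running from the floor to the underside of the top. Four apron rails, 74 mm thick and 104 mm tall, run between adjacent legs with their top edges flush with the underside of the top and their outer faces flush with the legs' outer faces.

B is a simple wooden stool: a rectangular seat 328 mm (x) by 288 mm (y), 28 mm thick, top face at z = 405 mm, on four round legs, each 48 mm in diameter. The legs rest on z = 0, each leg's axis is inset half a diameter from the nearest pair of seat edges (so the leg's bounding box is flush with the corner).

Four stools sit around the table at the −y, +y, −x, +x sides.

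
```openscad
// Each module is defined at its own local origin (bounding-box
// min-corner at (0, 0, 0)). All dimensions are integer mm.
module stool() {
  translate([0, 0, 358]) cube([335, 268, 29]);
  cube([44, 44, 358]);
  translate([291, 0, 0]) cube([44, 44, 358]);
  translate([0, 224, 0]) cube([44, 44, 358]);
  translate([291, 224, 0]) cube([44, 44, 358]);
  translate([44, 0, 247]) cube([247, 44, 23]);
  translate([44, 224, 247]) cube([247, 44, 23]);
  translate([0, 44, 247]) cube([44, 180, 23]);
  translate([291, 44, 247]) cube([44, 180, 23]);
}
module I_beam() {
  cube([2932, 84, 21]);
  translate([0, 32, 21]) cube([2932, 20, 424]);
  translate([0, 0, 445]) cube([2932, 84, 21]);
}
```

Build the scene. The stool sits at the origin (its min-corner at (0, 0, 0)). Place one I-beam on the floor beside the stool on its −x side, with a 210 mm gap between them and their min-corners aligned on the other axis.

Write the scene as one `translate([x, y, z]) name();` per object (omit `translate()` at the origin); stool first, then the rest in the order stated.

stool();
translate([-3142, 0, 0]) I_beam();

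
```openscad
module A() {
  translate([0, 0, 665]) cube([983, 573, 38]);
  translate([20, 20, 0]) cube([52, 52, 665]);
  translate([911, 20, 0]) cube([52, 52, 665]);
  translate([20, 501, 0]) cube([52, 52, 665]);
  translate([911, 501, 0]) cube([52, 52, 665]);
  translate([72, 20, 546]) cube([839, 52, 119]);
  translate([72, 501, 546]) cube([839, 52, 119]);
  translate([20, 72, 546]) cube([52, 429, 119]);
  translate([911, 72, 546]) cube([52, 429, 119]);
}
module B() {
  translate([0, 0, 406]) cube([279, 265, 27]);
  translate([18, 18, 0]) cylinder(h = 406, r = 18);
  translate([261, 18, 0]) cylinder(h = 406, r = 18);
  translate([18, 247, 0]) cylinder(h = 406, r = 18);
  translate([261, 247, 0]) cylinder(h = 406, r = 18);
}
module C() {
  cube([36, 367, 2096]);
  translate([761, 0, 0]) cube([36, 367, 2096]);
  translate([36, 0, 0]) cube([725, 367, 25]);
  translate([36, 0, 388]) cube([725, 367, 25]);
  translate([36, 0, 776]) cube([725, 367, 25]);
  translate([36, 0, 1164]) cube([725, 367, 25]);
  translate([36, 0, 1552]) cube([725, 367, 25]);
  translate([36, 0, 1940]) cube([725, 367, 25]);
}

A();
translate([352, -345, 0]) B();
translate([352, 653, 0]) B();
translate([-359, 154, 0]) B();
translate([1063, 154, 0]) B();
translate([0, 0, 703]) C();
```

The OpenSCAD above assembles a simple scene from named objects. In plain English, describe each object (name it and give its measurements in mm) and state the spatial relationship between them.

A is a rectangular dining table. The top is 983×573×38 mm with its upper surface at z = 703 mm. It stands on four 52×52 mm square legs, each inset 20 mm from the nearest pair of top edges, running from the floor to the underside of the top. Four apron rails, 52 mm thick and 119 mm tall, run between adjacent legs with their top edges flush with the underside of the top and their outer faces flush with the legs' outer faces.

B is a simple wooden stool: a rectangular seat 279 mm (x) by 265 mm (y), 27 mm thick, top face at z = 433 mm, on four round legs, each 36 mm in diameter. The legs rest on z = 0, each leg's axis is inset half a diameter from the nearest pair of seat edges (so the leg's bounding box is flush with the corner).

C is a bookshelf 797 mm wide overall, 367 mm deep and 2096 mm tall. The two sides are 36 mm thick vertical panels. 6 horizontal shelves of 25 mm thickness span between the inner faces of the sides; the lowest shelf sits on the floor and shelves are stacked with a clear vertical gap of 363 mm between each pair.

Four stools sit around the table at the −y, +y, −x, +x sides. The bookshelf is on top of the table.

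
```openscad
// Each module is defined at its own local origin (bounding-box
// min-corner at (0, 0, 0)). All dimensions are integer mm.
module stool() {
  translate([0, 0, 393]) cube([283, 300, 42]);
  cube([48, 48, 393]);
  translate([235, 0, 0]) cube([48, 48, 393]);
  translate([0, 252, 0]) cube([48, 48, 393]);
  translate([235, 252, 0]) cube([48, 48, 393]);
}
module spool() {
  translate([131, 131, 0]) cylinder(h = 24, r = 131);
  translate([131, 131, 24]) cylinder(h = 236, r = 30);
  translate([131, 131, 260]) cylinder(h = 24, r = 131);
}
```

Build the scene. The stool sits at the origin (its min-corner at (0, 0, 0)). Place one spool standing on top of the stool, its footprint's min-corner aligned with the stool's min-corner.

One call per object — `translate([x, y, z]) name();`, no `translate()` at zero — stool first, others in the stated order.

stool();
translate([0, 0, 435]) spool();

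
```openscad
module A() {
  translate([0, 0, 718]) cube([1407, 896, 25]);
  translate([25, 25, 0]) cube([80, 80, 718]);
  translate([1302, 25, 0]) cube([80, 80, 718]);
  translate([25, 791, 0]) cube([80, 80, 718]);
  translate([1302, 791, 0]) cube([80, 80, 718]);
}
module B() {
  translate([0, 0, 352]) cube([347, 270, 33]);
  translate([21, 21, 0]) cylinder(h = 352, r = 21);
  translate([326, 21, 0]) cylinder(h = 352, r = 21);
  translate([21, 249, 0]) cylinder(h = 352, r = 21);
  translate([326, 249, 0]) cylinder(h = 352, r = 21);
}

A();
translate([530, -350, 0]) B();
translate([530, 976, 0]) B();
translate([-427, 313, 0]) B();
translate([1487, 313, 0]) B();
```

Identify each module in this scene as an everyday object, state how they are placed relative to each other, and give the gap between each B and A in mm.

Each stool's nearest face is 80 mm from the table's bounding box.

A is a table. B is a stool. Four stools sit around the table at the −y, +y, −x, +x sides. The gap between each stool and the table is 80 mm.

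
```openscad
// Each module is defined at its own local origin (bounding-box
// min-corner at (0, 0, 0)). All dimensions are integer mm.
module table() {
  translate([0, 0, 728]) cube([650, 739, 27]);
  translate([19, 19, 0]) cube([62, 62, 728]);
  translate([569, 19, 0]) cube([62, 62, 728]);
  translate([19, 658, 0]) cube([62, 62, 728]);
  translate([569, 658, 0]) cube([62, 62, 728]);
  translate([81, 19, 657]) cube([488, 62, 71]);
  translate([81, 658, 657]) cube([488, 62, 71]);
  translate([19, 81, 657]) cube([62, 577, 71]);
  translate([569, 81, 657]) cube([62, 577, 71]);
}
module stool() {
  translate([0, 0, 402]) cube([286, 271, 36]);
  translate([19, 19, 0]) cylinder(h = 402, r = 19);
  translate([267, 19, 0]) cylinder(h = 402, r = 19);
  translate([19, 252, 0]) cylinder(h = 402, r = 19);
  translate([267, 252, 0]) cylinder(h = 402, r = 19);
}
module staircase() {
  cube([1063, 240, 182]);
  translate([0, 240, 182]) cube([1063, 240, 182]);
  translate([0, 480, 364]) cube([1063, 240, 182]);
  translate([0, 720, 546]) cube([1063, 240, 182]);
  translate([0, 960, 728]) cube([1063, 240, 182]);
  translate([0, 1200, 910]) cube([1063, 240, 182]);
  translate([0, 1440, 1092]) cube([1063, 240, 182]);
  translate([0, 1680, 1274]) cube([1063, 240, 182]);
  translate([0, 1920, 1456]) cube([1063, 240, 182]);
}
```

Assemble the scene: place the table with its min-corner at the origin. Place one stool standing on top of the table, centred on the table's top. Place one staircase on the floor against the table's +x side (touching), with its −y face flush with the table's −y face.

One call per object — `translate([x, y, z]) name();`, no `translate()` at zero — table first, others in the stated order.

table();
translate([182, 234, 755]) stool();
translate([650, 0, 0]) staircase();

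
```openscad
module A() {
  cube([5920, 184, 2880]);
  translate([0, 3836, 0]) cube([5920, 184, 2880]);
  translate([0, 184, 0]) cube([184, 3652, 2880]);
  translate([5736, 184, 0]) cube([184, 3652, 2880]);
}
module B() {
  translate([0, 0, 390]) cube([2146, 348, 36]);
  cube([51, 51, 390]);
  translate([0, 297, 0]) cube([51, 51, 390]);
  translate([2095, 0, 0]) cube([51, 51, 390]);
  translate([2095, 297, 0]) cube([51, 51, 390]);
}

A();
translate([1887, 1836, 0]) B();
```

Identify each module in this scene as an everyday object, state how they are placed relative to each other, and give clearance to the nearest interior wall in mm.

A is a house frame. B is a bench. The bench sits inside the house frame, centred. The clearance to the nearest interior wall is 1652 mm.

Clearances: x = 1703, y = 1652; minimum 1652 mm.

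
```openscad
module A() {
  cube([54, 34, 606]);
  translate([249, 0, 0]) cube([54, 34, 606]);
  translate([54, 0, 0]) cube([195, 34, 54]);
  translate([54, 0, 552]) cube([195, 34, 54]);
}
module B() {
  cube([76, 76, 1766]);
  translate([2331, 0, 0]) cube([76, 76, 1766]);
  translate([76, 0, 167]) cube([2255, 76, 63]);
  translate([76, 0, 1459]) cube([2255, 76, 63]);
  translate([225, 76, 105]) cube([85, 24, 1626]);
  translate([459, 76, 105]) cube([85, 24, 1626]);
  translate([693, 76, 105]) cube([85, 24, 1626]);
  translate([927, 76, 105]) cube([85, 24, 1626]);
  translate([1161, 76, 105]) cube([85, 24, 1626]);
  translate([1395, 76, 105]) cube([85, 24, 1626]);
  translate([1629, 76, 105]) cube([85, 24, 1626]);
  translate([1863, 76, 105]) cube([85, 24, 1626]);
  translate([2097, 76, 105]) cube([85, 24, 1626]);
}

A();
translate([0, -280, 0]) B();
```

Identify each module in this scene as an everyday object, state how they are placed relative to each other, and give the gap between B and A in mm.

A is a picture frame. B is a fence section. The fence section is on the floor beside the picture frame on its −y side. The gap between the fence section and the picture frame is 180 mm.

The fence section's nearest face is 180 mm from the picture frame's −y face.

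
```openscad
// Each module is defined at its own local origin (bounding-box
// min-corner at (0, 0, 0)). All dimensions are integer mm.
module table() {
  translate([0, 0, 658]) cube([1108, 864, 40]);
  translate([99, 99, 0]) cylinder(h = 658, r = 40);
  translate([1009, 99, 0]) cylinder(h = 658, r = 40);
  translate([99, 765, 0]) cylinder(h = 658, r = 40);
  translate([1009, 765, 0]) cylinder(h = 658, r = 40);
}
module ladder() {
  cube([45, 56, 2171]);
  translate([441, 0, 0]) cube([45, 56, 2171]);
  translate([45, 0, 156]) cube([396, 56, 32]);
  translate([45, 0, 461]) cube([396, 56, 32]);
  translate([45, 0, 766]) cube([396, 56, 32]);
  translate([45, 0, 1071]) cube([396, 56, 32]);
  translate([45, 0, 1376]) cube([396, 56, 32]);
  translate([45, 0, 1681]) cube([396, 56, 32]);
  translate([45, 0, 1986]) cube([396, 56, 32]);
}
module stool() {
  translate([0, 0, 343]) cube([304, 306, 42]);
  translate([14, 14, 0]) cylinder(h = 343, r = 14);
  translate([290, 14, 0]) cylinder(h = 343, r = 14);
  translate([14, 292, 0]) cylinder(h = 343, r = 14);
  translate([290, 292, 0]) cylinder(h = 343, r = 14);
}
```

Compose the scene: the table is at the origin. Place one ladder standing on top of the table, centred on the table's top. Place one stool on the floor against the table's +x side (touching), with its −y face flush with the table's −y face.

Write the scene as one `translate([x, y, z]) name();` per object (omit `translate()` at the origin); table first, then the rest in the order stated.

table();
translate([311, 404, 698]) ladder();
translate([1108, 0, 0]) stool();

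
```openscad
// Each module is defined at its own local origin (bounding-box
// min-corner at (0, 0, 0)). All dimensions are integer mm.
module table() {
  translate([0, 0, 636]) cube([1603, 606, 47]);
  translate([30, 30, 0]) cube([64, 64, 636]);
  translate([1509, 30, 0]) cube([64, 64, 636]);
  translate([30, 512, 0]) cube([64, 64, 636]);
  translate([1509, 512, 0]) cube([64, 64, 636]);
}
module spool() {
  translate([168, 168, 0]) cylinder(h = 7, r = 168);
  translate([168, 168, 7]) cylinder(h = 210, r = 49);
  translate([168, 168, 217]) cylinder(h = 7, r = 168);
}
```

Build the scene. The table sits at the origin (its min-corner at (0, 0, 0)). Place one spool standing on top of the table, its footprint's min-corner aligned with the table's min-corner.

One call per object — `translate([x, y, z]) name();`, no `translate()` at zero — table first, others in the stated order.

table();
translate([0, 0, 683]) spool();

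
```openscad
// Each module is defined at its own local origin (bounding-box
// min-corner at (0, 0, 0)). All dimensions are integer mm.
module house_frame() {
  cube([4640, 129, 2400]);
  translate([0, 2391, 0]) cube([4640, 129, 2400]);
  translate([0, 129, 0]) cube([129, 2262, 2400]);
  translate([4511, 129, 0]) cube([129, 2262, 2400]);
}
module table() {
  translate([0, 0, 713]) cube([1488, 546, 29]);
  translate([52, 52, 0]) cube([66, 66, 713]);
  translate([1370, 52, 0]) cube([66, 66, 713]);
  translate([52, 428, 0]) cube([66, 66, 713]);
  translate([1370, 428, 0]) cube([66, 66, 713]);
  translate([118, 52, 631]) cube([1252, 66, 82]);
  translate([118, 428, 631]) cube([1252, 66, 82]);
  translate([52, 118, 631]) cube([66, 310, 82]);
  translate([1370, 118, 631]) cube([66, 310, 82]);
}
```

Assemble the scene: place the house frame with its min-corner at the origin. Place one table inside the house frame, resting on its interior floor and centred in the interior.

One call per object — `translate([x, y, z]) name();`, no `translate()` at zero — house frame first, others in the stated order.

house_frame();
translate([1576, 987, 0]) table();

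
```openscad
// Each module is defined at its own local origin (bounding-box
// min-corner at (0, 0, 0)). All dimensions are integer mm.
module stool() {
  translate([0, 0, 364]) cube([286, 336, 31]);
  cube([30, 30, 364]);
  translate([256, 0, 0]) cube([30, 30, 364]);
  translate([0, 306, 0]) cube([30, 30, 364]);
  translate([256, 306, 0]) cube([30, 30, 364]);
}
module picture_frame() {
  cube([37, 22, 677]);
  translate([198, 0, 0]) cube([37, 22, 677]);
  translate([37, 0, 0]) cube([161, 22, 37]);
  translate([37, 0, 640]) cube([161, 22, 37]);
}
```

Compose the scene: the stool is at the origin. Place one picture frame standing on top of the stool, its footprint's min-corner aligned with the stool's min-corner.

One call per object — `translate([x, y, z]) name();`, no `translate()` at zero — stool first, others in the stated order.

stool();
translate([0, 0, 395]) picture_frame();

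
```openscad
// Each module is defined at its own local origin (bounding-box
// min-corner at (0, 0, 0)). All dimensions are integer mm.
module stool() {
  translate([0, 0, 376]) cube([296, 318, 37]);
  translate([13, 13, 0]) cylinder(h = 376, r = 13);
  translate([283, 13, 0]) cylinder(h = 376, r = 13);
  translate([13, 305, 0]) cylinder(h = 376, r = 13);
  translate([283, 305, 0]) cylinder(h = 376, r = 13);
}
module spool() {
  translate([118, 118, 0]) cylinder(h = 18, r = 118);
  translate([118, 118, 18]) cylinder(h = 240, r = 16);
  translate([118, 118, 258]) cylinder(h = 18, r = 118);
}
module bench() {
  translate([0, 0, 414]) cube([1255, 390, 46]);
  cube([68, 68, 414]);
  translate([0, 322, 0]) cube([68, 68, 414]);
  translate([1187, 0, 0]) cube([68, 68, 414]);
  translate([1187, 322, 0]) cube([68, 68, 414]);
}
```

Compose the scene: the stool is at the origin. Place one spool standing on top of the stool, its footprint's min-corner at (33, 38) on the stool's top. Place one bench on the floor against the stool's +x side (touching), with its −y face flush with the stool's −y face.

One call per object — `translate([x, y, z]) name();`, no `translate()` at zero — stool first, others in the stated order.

stool();
translate([33, 38, 413]) spool();
translate([296, 0, 0]) bench();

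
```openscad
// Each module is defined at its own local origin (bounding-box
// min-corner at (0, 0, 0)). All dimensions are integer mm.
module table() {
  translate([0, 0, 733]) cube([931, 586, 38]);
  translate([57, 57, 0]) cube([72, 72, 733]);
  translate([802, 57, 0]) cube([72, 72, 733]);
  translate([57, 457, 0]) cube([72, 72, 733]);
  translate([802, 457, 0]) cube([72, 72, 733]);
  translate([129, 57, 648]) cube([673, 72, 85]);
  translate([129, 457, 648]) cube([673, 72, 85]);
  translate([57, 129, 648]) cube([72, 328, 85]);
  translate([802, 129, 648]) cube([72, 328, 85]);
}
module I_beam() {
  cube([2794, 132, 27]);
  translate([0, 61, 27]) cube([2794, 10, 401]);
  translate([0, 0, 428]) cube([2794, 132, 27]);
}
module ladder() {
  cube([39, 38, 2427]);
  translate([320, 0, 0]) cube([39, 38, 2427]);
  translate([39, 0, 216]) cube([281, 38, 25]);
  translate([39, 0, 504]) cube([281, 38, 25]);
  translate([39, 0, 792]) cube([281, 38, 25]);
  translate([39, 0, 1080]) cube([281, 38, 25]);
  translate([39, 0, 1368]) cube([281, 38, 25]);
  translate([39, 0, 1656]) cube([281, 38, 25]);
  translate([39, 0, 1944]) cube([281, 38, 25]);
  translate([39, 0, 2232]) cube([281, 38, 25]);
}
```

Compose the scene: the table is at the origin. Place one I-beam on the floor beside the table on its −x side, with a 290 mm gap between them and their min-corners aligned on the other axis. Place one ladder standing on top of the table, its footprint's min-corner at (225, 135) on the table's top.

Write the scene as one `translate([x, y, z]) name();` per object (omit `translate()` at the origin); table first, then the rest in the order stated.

table();
translate([-3084, 0, 0]) I_beam();
translate([225, 135, 771]) ladder();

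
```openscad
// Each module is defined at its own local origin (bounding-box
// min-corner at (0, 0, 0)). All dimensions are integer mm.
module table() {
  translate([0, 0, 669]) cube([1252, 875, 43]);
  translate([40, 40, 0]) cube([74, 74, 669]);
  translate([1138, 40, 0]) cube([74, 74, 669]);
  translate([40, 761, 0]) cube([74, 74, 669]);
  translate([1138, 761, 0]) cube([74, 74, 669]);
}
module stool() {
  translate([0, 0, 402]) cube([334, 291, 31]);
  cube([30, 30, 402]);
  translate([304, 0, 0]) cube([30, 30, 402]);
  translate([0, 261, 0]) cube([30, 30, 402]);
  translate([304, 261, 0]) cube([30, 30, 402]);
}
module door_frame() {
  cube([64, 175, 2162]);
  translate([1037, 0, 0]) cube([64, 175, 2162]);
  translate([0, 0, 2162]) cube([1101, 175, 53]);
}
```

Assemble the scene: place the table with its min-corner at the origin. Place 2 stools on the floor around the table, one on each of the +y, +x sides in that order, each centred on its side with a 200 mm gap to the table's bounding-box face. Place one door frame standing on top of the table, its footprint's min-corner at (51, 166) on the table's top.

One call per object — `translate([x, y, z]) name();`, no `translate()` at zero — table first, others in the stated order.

table();
translate([459, 1075, 0]) stool();
translate([1452, 292, 0]) stool();
translate([51, 166, 712]) door_frame();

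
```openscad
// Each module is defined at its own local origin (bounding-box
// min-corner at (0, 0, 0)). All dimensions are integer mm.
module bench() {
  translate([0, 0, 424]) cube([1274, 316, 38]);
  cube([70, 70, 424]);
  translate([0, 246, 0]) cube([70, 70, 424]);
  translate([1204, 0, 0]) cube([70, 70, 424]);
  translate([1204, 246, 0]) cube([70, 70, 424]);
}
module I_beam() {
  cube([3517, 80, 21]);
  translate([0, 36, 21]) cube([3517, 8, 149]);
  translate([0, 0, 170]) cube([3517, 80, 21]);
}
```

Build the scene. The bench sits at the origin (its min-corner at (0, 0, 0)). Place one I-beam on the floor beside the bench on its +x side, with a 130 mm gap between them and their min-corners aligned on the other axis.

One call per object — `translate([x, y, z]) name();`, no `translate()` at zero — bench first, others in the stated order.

bench();
translate([1404, 0, 0]) I_beam();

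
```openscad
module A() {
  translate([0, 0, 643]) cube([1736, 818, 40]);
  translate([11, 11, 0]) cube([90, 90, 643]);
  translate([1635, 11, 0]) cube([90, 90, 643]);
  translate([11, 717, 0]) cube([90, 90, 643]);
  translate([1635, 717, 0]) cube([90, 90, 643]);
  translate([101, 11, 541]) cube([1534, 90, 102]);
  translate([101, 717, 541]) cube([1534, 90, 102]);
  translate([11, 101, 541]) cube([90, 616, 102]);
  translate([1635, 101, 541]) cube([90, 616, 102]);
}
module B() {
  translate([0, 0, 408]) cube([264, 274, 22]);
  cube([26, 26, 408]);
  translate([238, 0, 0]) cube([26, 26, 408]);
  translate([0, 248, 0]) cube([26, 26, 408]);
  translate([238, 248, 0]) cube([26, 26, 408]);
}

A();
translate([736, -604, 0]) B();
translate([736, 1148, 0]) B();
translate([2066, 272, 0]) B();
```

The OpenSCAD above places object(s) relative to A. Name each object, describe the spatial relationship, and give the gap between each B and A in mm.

A is a table. B is a stool. Three stools sit around the table at the −y, +y, +x sides. The gap between each stool and the table is 330 mm.

Each stool's nearest face is 330 mm from the table's bounding box.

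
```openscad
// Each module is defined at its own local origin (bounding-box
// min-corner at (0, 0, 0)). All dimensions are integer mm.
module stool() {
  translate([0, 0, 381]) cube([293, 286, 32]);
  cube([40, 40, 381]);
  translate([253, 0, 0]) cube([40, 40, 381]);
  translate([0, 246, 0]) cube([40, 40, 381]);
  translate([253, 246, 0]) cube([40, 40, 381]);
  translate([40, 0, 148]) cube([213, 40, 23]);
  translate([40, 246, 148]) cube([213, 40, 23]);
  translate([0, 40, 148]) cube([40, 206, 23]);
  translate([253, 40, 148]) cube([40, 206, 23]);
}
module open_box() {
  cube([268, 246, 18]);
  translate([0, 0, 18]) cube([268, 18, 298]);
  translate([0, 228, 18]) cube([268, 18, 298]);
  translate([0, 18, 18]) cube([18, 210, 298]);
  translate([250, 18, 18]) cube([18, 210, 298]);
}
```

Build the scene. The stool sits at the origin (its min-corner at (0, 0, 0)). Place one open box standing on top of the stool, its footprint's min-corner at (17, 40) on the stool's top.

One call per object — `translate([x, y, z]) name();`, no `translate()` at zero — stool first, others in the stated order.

stool();
translate([17, 40, 413]) open_box();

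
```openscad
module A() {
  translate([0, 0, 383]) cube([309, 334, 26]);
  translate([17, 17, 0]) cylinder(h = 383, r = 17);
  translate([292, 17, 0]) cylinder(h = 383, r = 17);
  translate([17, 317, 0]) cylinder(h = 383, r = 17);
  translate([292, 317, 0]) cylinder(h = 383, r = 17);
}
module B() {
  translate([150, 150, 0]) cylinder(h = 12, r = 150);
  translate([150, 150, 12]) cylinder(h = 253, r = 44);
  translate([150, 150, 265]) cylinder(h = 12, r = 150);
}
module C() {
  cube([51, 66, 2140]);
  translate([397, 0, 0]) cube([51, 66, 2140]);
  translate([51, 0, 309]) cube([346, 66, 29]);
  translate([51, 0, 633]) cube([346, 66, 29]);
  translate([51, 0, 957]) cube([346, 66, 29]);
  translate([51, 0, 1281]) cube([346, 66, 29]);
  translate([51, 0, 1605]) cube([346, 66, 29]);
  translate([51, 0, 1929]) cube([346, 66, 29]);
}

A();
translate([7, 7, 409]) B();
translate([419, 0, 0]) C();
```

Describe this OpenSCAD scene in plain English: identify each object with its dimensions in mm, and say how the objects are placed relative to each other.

A is a four-legged stool. The seat is a 309×334×26 mm slab whose top surface is at z = 409 mm; four round legs, each 34 mm in diameter, run from the floor (z = 0) to the underside of the seat, each leg's axis is inset half a diameter from the nearest pair of seat edges (so the leg's bounding box is flush with the corner).

B is a spool: two coaxial disc flanges of radius 150 mm and thickness 12 mm, joined by a core cylinder of radius 44 mm and height 253 mm. The lower flange rests on z = 0 and the three cylinders share a vertical axis.

C is a wooden ladder with two side rails of 51×66 mm section and 2140 mm height, set 448 mm apart overall. Between them run 6 rectangular rungs (66 mm deep, 29 mm thick), front faces flush with the rails' −y face. The bottom of the first rung is 309 mm above the floor and each subsequent rung is 324 mm higher than the one below.

The spool is on top of the stool. The ladder is on the floor beside the stool on its +x side.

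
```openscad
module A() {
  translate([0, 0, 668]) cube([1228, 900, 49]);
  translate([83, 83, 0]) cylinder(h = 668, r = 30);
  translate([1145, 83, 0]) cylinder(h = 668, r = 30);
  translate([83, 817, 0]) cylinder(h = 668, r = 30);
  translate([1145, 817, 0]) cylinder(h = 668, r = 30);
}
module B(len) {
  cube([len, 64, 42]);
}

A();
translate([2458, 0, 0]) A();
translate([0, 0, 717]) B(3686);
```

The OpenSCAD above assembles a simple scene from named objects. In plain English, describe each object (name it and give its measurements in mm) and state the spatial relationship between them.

A is a rectangular dining table. The top is 1228×900×49 mm with its upper surface at z = 717 mm. It stands on four round legs of 60 mm diameter, each leg's bounding box inset 53 mm from the nearest pair of top edges, running from the floor to the underside of the top.

B is a rectangular beam 3686 mm long (x), 64 mm deep (y), 42 mm thick (z).

The beam spans the tops of two tables placed 1230 mm apart, resting at z = 717 mm.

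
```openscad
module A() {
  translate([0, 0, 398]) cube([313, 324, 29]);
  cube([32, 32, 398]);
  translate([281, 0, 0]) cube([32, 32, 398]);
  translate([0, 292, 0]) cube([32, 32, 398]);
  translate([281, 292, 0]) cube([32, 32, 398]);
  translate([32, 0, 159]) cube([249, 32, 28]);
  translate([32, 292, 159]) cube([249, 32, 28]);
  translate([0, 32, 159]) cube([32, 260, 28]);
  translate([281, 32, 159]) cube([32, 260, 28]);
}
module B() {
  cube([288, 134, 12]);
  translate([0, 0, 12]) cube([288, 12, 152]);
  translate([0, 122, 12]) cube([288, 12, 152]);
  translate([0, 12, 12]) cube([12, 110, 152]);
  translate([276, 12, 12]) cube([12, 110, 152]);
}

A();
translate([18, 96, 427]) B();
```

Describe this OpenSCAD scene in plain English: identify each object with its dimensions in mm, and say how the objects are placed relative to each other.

A is a four-legged stool. The seat is a 313×324×29 mm slab whose top surface is at z = 427 mm; four square legs, each 32×32 mm in cross-section, run from the floor (z = 0) to the underside of the seat, each flush with a corner of the seat. Four stretchers, 32 mm wide and 28 mm tall, connect adjacent legs with their undersides at z = 159 mm, each running between the inner faces of the legs it joins and aligned with the legs' outer faces on the other axis.

B is an open-topped rectangular box: outside dimensions 288×134×164 mm, with a uniform wall and base thickness of 12 mm. The base is a full 288×134 slab on the floor; four walls sit on top of the base. The front and back walls (the −y and +y sides) span the full width; the two side walls fit between them.

The open box is on top of the stool.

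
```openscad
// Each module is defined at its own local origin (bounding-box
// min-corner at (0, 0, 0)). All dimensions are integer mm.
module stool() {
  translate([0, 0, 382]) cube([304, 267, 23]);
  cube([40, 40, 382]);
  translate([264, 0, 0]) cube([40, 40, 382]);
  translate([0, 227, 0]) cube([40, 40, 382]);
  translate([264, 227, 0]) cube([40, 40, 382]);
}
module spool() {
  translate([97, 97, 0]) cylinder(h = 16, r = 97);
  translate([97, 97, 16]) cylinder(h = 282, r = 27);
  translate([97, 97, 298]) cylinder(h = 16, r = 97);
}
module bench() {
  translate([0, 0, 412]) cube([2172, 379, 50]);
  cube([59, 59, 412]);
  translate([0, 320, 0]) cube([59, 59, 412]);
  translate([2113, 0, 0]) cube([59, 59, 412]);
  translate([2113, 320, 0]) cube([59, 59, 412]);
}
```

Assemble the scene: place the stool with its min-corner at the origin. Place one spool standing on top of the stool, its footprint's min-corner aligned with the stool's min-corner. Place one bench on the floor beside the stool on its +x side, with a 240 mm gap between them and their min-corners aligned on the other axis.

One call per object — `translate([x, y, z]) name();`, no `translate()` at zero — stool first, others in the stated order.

stool();
translate([0, 0, 405]) spool();
translate([544, 0, 0]) bench();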